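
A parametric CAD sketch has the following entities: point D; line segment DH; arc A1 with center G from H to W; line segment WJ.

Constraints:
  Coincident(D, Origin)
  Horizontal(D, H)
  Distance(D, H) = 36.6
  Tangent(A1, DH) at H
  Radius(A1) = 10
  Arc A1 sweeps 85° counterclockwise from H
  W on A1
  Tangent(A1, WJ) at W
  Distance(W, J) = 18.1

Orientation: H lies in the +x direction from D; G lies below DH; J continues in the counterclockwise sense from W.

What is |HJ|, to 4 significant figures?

29.51

D is at the origin; D and H share the same y with |DH| = 36.6 and H on the +x side, so H = (36.60, 0.000). Tangency of A1 to DH means the radius GH is perpendicular to DH, so G = H + (0, -10) = (36.60, -10.00). On A1, H sits at bearing 90° from G; an 85° counterclockwise sweep puts W at bearing 175°, so W = G + 10.0·(cos 175°, sin 175°) = (26.64, -9.128). The tangent condition forces GW to be normal to WJ, so WJ runs along (−sin 175°, cos 175°); with |WJ| = 18.1, J = (25.06, -27.16). Then |HJ| = |J − H| = 29.51.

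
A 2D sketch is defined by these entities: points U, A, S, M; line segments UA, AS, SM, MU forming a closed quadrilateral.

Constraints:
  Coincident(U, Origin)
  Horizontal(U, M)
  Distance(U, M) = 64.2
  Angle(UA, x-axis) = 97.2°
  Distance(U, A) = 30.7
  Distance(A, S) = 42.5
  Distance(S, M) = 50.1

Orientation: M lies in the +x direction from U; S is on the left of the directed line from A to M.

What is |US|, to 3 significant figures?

56.1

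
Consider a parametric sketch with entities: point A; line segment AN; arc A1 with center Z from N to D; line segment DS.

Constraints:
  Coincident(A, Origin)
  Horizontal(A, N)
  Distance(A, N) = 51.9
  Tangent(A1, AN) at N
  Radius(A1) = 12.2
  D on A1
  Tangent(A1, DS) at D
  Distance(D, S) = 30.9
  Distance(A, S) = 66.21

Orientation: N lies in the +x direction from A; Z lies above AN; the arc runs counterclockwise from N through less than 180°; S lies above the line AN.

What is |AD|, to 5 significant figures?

65.200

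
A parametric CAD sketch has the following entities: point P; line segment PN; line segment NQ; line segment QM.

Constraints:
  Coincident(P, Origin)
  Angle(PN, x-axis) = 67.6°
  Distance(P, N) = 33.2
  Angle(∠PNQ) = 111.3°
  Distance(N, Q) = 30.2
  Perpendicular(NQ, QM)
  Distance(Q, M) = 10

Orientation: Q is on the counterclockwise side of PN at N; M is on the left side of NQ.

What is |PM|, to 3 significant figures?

47.2

P is at the origin; PN runs at 67.6° with length 33.2, so N = 33.2·(cos 67.6°, sin 67.6°) = (12.7, 30.7). ∠PNQ = 111.3°, so NQ runs at 67.6° + (180° − 111.3°) = 136° from the x-axis; with |NQ| = 30.2, Q = N + 30.2·(cos 136°, sin 136°) = (-9.18, 51.6). NQ is perpendicular to QM; with |QM| = 10.0 on the left of NQ, M = Q + 10.0·(-0.691, -0.723) = (-16.1, 44.3). Then |PM| = |M − P| = 47.2.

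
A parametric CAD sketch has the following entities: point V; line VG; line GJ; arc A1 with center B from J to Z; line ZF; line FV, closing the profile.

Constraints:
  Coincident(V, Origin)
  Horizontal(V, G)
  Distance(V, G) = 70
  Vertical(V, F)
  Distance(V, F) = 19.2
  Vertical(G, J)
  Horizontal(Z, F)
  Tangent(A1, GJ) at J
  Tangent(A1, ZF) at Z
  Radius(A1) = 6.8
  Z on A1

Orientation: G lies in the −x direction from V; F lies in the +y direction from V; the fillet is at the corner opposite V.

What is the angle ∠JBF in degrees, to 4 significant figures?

173.9°

The virtual corner opposite V is at (-70.00, 19.20). A1 meets GJ tangentially, so BJ is at right angles to GJ and the tangent condition forces BZ to be normal to ZF, with radius 6.8, so the center B sits 6.8 in from both sides at B = (-63.20, 12.40). That places the tangent points at J = (-70.00, 12.40) on GJ and Z = (-63.20, 19.20) on ZF. Then cos ∠JBF = BJ·BF / (|BJ||BF|), giving 173.9°.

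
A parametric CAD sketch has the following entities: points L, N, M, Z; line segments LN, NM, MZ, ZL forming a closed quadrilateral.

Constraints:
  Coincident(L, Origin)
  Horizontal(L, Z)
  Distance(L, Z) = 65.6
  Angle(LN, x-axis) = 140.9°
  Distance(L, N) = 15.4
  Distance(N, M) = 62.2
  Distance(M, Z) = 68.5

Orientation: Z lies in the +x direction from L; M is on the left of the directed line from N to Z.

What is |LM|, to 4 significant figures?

63.83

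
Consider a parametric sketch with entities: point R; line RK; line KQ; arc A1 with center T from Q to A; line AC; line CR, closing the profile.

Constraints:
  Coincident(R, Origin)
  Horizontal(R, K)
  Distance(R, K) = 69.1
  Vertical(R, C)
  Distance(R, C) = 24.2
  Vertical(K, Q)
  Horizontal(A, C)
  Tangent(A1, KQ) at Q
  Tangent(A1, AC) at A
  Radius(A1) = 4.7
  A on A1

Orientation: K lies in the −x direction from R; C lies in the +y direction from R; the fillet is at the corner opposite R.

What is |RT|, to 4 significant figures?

67.29

RC is vertical with |RC| = 24.2 and C on the +y side, so C = (0.000, 24.20). The virtual corner opposite R is at (-69.10, 24.20). A1 meets KQ tangentially, so TQ is at right angles to KQ and the tangent condition forces TA to be normal to AC, with radius 4.7, so the center T sits 4.7 in from both sides at T = (-64.40, 19.50). Then |RT| = |T − R| = 67.29.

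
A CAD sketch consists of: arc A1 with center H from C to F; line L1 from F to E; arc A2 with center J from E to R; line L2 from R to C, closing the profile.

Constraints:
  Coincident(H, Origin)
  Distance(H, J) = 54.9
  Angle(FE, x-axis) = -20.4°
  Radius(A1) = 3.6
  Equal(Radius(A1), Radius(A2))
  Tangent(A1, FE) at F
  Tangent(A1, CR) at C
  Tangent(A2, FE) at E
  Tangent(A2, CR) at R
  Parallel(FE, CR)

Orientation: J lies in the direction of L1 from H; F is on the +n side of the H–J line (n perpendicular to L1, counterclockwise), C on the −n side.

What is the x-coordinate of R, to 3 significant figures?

50.2

The slot axis is L1's direction at -20.4°, so u = (cos -20.4°, sin -20.4°) = (0.937, -0.349) and n = (−sin -20.4°, cos -20.4°) = (0.349, 0.937). H is at the origin and J lies 54.9 along u from H, so J = 54.9·u = (51.5, -19.1). Tangency of A1 to both parallel lines with radius 3.6 puts F and C at H ± 3.6·n: F = (1.25, 3.37), C = (-1.25, -3.37). Equal radii place E and R the same way about J: E = J + 3.6·n = (52.7, -15.8), R = J − 3.6·n = (50.2, -22.5). So R.x = 50.2.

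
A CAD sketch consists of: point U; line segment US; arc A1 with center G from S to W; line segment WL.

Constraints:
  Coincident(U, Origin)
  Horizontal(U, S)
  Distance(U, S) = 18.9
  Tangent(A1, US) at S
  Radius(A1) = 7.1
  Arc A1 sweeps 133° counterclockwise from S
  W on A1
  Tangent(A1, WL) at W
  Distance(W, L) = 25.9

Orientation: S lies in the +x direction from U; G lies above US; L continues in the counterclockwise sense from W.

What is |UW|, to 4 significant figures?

26.89

U is at the origin; US is horizontal with |US| = 18.9 and S on the +x side, so S = (18.90, 0.000). The tangent condition forces GS to be normal to US, so G = S + (0, 7.1) = (18.90, 7.100). On A1, S sits at bearing -90° from G; a 133° counterclockwise sweep puts W at bearing 43°, so W = G + 7.1·(cos 43°, sin 43°) = (24.09, 11.94). Then |UW| = |W − U| = 26.89.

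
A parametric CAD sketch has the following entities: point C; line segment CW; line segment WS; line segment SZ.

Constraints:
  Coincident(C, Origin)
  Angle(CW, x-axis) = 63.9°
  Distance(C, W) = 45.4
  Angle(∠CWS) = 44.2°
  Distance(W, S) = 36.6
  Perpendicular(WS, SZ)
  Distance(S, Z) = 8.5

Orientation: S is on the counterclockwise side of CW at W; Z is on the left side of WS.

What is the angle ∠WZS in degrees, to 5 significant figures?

76.925°

∠CWS = 44.2°, so WS runs at 63.9° + (180° − 44.2°) = 199.70° from the x-axis; with |WS| = 36.6, S = W + 36.6·(cos 199.70°, sin 199.70°) = (-14.485, 28.433). WS ⟂ SZ; with |SZ| = 8.5 on the left of WS, Z = S + 8.5·(0.33710, -0.94147) = (-11.619, 20.430). Then cos ∠WZS = ZW·ZS / (|ZW||ZS|), giving 76.925°.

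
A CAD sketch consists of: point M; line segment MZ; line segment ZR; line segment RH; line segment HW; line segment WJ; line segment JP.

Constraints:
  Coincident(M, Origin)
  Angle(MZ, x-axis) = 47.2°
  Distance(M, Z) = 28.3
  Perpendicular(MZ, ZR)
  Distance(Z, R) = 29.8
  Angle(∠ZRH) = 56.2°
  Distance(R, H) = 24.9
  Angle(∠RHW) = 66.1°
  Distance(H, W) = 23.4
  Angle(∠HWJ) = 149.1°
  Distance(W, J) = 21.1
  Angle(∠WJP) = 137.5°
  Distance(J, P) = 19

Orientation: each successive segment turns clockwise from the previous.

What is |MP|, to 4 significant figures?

64.66

∠HWJ = 149.1° gives WJ at 48.60° from the x-axis; with |WJ| = 21.1, J = (35.09, 33.58). ∠WJP = 137.5° gives JP at 6.100° from the x-axis; with |JP| = 19.0, P = (53.98, 35.60). Then |MP| = |P − M| = 64.66.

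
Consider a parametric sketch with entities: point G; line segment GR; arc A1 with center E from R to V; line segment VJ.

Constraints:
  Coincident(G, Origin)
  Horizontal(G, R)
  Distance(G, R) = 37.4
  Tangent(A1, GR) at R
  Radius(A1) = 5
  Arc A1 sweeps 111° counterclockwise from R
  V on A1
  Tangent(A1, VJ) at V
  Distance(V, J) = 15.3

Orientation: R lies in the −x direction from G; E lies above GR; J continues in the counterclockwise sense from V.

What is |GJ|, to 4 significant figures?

43.64

G is at the origin; GR is horizontal with |GR| = 37.4 and R on the −x side, so R = (-37.40, 0.000). Tangency of A1 to GR means the radius ER is perpendicular to GR, so E = R + (0, 5) = (-37.40, 5.000). On A1, R sits at bearing -90° from E; a 111° counterclockwise sweep puts V at bearing 21°, so V = E + 5.0·(cos 21°, sin 21°) = (-32.73, 6.792). Tangency of A1 to VJ means the radius EV is perpendicular to VJ, so VJ runs along (−sin 21°, cos 21°); with |VJ| = 15.3, J = (-38.22, 21.08). Then |GJ| = |J − G| = 43.64.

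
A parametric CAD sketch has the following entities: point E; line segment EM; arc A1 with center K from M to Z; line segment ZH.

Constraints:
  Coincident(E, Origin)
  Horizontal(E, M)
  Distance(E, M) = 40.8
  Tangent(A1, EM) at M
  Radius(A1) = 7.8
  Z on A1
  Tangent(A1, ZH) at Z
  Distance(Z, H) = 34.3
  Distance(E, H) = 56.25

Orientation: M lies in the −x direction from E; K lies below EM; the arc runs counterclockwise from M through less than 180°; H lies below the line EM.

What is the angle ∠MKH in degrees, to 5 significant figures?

173.13°

E is at the origin; EM is horizontal with |EM| = 40.8 and M on the −x side, so M = (-40.800, 0.0000). Tangency of A1 to EM means the radius KM is perpendicular to EM, so K = M + (0, -7.8) = (-40.800, -7.8000). Since KZ ⟂ ZH (tangency), |KH| = √(7.8² + 34.3²) = 35.176 regardless of where Z sits on A1. So H lies on both circle(E, 56.25) and circle(K, 35.176); the below-EM intersection is H = (-36.590, -42.723). Z is the foot of the tangent from H: Z = (-48.144, -10.427).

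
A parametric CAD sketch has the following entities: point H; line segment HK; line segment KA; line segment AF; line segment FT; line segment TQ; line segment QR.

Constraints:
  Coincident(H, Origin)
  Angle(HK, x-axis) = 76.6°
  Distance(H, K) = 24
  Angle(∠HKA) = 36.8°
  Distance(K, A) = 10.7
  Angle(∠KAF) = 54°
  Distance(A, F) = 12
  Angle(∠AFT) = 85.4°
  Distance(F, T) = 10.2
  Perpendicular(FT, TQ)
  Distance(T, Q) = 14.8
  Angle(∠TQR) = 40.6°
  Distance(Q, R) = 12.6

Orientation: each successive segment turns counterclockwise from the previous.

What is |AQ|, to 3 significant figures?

9.66

H is at the origin; HK runs at 76.6° with length 24.0, so K = (5.56, 23.3). ∠HKA = 36.8° gives KA at -140° from the x-axis; with |KA| = 10.7, A = (-2.66, 16.5). ∠KAF = 54.0° gives AF at -14.2° from the x-axis; with |AF| = 12.0, F = (8.97, 13.6). ∠AFT = 85.4° gives FT at 80.4° from the x-axis; with |FT| = 10.2, T = (10.7, 23.6). FT is perpendicular to TQ, so TQ runs at 170°; with |TQ| = 14.8, Q = (-3.92, 26.1). Then |AQ| = |Q − A| = 9.66.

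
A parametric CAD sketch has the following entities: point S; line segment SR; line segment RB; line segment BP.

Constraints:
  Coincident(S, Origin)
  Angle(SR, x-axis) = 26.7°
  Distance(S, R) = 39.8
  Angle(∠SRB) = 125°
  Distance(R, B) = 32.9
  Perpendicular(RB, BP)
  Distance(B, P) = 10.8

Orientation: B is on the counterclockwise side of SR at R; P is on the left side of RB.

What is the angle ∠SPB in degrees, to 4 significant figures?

111.4°

S is at the origin; SR runs at 26.7° with length 39.8, so R = 39.8·(cos 26.7°, sin 26.7°) = (35.56, 17.88). ∠SRB = 125.0°, so RB runs at 26.7° + (180° − 125.0°) = 81.70° from the x-axis; with |RB| = 32.9, B = R + 32.9·(cos 81.70°, sin 81.70°) = (40.31, 50.44). The perpendicularity gives BP at right angles to RB; with |BP| = 10.8 on the left of RB, P = B + 10.8·(-0.9895, 0.1444) = (29.62, 52.00). Then cos ∠SPB = PS·PB / (|PS||PB|), giving 111.4°.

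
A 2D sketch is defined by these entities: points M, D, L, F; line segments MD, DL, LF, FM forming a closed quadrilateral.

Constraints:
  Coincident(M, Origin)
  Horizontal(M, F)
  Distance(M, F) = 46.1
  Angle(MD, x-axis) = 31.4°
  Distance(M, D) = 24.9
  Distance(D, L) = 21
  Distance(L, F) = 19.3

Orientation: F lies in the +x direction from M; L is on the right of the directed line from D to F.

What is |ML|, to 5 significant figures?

28.904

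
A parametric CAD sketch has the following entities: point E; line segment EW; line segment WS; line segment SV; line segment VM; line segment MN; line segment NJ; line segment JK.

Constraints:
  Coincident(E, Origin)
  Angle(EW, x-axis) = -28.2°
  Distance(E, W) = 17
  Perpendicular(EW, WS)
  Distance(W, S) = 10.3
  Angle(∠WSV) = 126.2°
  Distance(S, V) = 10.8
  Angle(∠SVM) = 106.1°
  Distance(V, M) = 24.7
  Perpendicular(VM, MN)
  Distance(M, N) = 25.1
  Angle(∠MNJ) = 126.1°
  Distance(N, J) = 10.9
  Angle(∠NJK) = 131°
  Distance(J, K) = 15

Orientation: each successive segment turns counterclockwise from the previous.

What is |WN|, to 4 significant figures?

22.38

E is at the origin; EW runs at -28.2° with length 17.0, so W = (14.98, -8.033). The perpendicularity gives WS at right angles to EW, so WS runs at 61.80°; with |WS| = 10.3, S = (19.85, 1.044). ∠WSV = 126.2° gives SV at 115.6° from the x-axis; with |SV| = 10.8, V = (15.18, 10.78). ∠SVM = 106.1° gives VM at -170.5° from the x-axis; with |VM| = 24.7, M = (-9.178, 6.707). VM ⟂ MN, so MN runs at -80.50°; with |MN| = 25.1, N = (-5.036, -18.05). Then |WN| = |N − W| = 22.38.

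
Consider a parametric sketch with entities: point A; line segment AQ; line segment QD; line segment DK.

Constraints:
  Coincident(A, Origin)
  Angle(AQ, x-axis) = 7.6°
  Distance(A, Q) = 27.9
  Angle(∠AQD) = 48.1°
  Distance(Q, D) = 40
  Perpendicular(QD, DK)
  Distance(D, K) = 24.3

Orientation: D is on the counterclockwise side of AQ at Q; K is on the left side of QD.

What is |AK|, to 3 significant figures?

21.7

∠AQD = 48.1°, so QD runs at 7.6° + (180° − 48.1°) = 140° from the x-axis; with |QD| = 40.0, D = Q + 40.0·(cos 140°, sin 140°) = (-2.76, 29.7). QD ⟂ DK; with |DK| = 24.3 on the left of QD, K = D + 24.3·(-0.649, -0.760) = (-18.5, 11.2). Then |AK| = |K − A| = 21.7.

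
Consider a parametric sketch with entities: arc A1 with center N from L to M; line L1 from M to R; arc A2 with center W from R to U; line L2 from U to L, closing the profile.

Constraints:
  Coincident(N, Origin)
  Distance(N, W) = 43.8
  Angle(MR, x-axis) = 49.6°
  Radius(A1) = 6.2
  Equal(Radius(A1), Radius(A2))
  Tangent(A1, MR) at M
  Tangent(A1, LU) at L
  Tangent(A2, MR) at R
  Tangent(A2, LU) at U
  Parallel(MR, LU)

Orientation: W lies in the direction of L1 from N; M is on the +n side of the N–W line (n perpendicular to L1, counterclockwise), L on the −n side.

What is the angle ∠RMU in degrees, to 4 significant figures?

15.81°

The slot axis is L1's direction at 49.6°, so u = (cos 49.6°, sin 49.6°) = (0.6481, 0.7615) and n = (−sin 49.6°, cos 49.6°) = (-0.7615, 0.6481). N is at the origin and W lies 43.8 along u from N, so W = 43.8·u = (28.39, 33.36). Tangency of A1 to both parallel lines with radius 6.2 puts M and L at N ± 6.2·n: M = (-4.722, 4.018), L = (4.722, -4.018). Equal radii place R and U the same way about W: R = W + 6.2·n = (23.67, 37.37), U = W − 6.2·n = (33.11, 29.34). Then cos ∠RMU = MR·MU / (|MR||MU|), giving 15.81°.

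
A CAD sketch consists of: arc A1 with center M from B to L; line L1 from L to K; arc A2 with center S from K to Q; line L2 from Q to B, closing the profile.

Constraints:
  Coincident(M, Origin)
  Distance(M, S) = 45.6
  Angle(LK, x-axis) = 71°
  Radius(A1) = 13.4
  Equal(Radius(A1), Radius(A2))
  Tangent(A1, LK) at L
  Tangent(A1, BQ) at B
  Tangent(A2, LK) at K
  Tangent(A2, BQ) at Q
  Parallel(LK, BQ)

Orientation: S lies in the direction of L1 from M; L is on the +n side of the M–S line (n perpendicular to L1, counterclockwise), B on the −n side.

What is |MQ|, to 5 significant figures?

47.528

Tangency of A1 to both parallel lines with radius 13.4 puts L and B at M ± 13.4·n: L = (-12.670, 4.3626), B = (12.670, -4.3626). Equal radii place K and Q the same way about S: K = S + 13.4·n = (2.1760, 47.478), Q = S − 13.4·n = (27.516, 38.753). Then |MQ| = |Q − M| = 47.528.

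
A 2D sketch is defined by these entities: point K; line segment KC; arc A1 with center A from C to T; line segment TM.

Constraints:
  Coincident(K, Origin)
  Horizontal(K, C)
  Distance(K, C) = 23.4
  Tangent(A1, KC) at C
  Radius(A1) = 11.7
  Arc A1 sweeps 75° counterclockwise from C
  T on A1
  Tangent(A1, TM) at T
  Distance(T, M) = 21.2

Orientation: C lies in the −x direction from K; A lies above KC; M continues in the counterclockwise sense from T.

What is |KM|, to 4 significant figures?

29.89

K is at the origin; K and C share the same y with |KC| = 23.4 and C on the −x side, so C = (-23.40, 0.000). The tangent condition forces AC to be normal to KC, so A = C + (0, 11.7) = (-23.40, 11.70). On A1, C sits at bearing -90° from A; a 75° counterclockwise sweep puts T at bearing -15°, so T = A + 11.7·(cos -15°, sin -15°) = (-12.10, 8.672). Since A1 is tangent to TM there, AT ⟂ TM, so TM runs along (−sin -15°, cos -15°); with |TM| = 21.2, M = (-6.612, 29.15). Then |KM| = |M − K| = 29.89.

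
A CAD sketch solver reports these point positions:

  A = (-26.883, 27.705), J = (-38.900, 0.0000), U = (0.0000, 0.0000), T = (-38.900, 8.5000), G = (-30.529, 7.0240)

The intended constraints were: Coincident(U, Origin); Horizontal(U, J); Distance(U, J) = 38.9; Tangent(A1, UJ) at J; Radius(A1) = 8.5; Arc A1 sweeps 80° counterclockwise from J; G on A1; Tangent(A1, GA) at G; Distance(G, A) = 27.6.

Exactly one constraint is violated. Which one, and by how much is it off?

Distance(G, A) = 27.6 — off by 6.60.

U = (0.00, 0.00) ✓; U.y = 0.00, J.y = 0.00 ✓; |UJ| = 38.90 ✓; ∠(TJ, JU) = 90.00° ✓; |TJ| = 8.500 ✓; bearing(T→G) − bearing(T→J) = 80.00° ✓; |TG| = 8.500 ✓; ∠(TG, GA) = 90.00° ✓; |GA| = 21.00 ✗.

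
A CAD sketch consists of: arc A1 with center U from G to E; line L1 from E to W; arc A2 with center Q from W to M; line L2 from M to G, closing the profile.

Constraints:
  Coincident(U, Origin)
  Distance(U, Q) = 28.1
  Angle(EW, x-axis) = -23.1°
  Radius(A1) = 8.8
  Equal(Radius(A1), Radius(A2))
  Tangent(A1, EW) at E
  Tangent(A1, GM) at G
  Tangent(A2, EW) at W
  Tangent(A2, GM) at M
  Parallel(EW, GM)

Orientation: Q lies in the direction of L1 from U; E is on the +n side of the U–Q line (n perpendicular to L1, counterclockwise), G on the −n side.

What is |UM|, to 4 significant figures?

29.45

Tangency of A1 to both parallel lines with radius 8.8 puts E and G at U ± 8.8·n: E = (3.453, 8.094), G = (-3.453, -8.094). Equal radii place W and M the same way about Q: W = Q + 8.8·n = (29.30, -2.930), M = Q − 8.8·n = (22.39, -19.12). Then |UM| = |M − U| = 29.45.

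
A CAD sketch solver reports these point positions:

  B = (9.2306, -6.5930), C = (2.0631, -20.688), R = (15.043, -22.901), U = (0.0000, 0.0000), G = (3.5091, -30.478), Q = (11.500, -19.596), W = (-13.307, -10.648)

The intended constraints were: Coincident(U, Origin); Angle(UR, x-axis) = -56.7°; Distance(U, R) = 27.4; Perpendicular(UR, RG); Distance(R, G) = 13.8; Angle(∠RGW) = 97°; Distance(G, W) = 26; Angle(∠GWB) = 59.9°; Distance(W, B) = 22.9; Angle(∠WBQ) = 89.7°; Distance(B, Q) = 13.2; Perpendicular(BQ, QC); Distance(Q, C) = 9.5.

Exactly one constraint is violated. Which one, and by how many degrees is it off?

Perpendicular(BQ, QC) — off by 3.30°.

U = (0.00, 0.00) ✓; UR at -56.70° ✓; |UR| = 27.40 ✓; ∠(UR, RG) = 90.00° ✓; |RG| = 13.80 ✓; ∠RGW = 97.00° ✓; |GW| = 26.00 ✓; ∠GWB = 59.90° ✓; |WB| = 22.90 ✓; ∠WBQ = 89.70° ✓; |BQ| = 13.20 ✓; ∠(BQ, QC) = 93.30° ✗; |QC| = 9.500 ✓.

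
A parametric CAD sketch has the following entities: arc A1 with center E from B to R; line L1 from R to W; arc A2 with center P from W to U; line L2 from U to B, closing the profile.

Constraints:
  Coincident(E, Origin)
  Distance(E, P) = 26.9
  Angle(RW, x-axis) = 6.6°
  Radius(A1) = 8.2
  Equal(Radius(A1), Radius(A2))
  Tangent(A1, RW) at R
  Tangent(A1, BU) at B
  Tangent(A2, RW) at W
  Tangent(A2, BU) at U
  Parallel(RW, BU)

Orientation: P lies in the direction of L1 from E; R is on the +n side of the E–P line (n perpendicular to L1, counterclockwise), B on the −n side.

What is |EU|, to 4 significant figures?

28.12

The slot axis is L1's direction at 6.6°, so u = (cos 6.6°, sin 6.6°) = (0.9934, 0.1149) and n = (−sin 6.6°, cos 6.6°) = (-0.1149, 0.9934). E is at the origin and P lies 26.9 along u from E, so P = 26.9·u = (26.72, 3.092). Tangency of A1 to both parallel lines with radius 8.2 puts R and B at E ± 8.2·n: R = (-0.9425, 8.146), B = (0.9425, -8.146). Equal radii place W and U the same way about P: W = P + 8.2·n = (25.78, 11.24), U = P − 8.2·n = (27.66, -5.054). Then |EU| = |U − E| = 28.12.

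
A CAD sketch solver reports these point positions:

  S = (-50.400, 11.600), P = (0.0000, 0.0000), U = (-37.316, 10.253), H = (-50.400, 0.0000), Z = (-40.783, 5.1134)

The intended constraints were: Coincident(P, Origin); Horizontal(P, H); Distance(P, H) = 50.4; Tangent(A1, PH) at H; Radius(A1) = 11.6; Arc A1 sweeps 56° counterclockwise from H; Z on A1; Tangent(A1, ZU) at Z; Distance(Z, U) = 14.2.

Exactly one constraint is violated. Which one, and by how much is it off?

Distance(Z, U) = 14.2 — off by 8.00.

P = (0.00, 0.00) ✓; P.y = 0.00, H.y = 0.00 ✓; |PH| = 50.40 ✓; ∠(SH, HP) = 90.00° ✓; |SH| = 11.60 ✓; bearing(S→Z) − bearing(S→H) = 56.00° ✓; |SZ| = 11.60 ✓; ∠(SZ, ZU) = 90.00° ✓; |ZU| = 6.200 ✗.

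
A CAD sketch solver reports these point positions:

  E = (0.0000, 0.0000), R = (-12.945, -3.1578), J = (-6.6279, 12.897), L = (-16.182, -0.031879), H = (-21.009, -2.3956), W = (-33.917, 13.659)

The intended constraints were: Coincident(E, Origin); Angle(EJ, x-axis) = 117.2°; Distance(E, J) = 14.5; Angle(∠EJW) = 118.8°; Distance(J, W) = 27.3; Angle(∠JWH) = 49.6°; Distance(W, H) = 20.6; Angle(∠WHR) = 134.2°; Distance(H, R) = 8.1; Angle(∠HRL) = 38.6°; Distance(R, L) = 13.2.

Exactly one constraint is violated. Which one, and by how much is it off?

Distance(R, L) = 13.2 — off by 8.70.

E = (0.00, 0.00) ✓; EJ at 117.2° ✓; |EJ| = 14.50 ✓; ∠EJW = 118.8° ✓; |JW| = 27.30 ✓; ∠JWH = 49.60° ✓; |WH| = 20.60 ✓; ∠WHR = 134.2° ✓; |HR| = 8.100 ✓; ∠HRL = 38.60° ✓; |RL| = 4.500 ✗.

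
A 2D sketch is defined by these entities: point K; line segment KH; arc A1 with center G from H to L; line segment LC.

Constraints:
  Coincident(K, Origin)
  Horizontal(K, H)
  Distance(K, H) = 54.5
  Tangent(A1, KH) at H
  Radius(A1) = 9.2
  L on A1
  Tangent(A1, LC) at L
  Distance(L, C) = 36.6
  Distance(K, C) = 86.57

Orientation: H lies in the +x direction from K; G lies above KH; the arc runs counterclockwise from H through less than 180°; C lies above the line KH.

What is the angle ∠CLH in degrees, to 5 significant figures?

146.30°

K is at the origin; K and H share the same y with |KH| = 54.5 and H on the +x side, so H = (54.500, 0.0000). Since A1 is tangent to KH there, GH ⟂ KH, so G = H + (0, 9.2) = (54.500, 9.2000). Since GL ⟂ LC (tangency), |GC| = √(9.2² + 36.6²) = 37.739 regardless of where L sits on A1. So C lies on both circle(K, 86.57) and circle(G, 37.739); the above-KH intersection is C = (77.056, 39.456). L is the foot of the tangent from C: L = (62.994, 5.6654).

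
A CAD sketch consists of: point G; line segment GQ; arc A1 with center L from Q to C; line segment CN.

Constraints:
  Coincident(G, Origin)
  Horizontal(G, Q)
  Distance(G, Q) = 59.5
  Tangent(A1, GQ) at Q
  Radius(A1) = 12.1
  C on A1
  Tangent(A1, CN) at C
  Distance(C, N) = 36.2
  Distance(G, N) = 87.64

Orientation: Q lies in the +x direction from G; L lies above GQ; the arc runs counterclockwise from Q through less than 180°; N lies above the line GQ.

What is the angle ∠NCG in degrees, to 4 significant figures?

102.3°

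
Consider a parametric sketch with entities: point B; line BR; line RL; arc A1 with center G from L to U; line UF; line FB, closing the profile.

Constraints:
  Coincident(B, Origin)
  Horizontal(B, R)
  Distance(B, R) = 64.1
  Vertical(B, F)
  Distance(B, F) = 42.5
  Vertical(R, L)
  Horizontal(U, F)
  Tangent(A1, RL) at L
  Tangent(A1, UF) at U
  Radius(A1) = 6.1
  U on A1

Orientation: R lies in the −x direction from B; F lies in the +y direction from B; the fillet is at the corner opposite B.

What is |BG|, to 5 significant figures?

68.476

BF is vertical with |BF| = 42.5 and F on the +y side, so F = (0.0000, 42.500). The virtual corner opposite B is at (-64.100, 42.500). A1 meets RL tangentially, so GL is at right angles to RL and the tangent condition forces GU to be normal to UF, with radius 6.1, so the center G sits 6.1 in from both sides at G = (-58.000, 36.400). Then |BG| = |G − B| = 68.476.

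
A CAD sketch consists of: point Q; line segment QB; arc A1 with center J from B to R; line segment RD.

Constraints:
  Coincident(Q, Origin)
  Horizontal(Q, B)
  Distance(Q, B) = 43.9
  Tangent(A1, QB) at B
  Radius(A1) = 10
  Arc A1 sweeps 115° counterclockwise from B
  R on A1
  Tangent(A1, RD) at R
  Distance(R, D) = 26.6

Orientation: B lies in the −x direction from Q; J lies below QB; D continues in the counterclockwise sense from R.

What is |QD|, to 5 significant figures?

56.658

On A1, B sits at bearing 90° from J; a 115° counterclockwise sweep puts R at bearing 205°, so R = J + 10.0·(cos 205°, sin 205°) = (-52.963, -14.226). Tangency of A1 to RD means the radius JR is perpendicular to RD, so RD runs along (−sin 205°, cos 205°); with |RD| = 26.6, D = (-41.721, -38.334). Then |QD| = |D − Q| = 56.658.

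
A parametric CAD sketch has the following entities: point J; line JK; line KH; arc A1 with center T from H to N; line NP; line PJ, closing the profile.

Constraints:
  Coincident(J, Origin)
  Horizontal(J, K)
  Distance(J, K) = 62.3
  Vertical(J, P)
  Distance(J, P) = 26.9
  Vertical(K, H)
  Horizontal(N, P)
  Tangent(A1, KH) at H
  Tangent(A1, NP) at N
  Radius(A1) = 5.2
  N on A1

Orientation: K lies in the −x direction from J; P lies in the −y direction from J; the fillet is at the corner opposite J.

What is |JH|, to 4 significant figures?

65.97

J is at the origin; J and K share the same y with |JK| = 62.3 and K on the −x side, so K = (-62.30, 0.000). J and P share the same x with |JP| = 26.9 and P on the −y side, so P = (0.000, -26.90). The virtual corner opposite J is at (-62.30, -26.90). The tangent condition forces TH to be normal to KH and A1 meets NP tangentially, so TN is at right angles to NP, with radius 5.2, so the center T sits 5.2 in from both sides at T = (-57.10, -21.70). That places the tangent points at H = (-62.30, -21.70) on KH and N = (-57.10, -26.90) on NP. Then |JH| = |H − J| = 65.97.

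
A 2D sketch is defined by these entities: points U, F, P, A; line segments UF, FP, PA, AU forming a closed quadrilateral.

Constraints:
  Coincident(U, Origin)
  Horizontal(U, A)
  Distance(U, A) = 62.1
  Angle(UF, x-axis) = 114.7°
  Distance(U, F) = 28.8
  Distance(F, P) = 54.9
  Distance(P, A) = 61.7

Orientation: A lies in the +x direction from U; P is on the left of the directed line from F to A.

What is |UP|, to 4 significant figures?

65.13

U is at the origin; UA is horizontal with |UA| = 62.1 and A in +x, so A = (62.1, 0). UF runs at 114.7° with |UF| = 28.8, so F = (-12.03, 26.17). P is determined by |FP| = 54.9 and |PA| = 61.7 together: it lies at the intersection of circle(F, 54.9) and circle(A, 61.7). With |FA| = 78.62, the foot of the radical line on FA is 34.27 from F and the perpendicular offset is √(54.9² − 34.27²) = 42.89. Taking the left-of-FA solution: P = (34.55, 55.21).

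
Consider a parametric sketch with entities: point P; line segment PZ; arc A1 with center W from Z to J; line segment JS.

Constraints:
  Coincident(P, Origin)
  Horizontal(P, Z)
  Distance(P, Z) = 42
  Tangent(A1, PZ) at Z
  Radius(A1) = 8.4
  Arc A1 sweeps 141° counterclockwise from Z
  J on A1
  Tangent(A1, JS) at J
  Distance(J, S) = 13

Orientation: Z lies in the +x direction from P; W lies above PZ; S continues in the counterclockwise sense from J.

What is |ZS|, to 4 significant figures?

23.61

P is at the origin; P and Z share the same y with |PZ| = 42.0 and Z on the +x side, so Z = (42.00, 0.000). The tangent condition forces WZ to be normal to PZ, so W = Z + (0, 8.4) = (42.00, 8.400). On A1, Z sits at bearing -90° from W; a 141° counterclockwise sweep puts J at bearing 51°, so J = W + 8.4·(cos 51°, sin 51°) = (47.29, 14.93). A1 meets JS tangentially, so WJ is at right angles to JS, so JS runs along (−sin 51°, cos 51°); with |JS| = 13.0, S = (37.18, 23.11). Then |ZS| = |S − Z| = 23.61.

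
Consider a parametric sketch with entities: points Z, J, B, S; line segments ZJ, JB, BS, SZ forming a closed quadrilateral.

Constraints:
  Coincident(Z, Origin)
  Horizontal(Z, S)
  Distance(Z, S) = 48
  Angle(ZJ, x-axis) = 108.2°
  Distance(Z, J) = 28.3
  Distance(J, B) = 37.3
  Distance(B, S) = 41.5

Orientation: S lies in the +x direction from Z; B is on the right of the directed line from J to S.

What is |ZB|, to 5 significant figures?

9.8461

Checks: |JB| = 37.30 ✓; |BS| = 41.50 ✓.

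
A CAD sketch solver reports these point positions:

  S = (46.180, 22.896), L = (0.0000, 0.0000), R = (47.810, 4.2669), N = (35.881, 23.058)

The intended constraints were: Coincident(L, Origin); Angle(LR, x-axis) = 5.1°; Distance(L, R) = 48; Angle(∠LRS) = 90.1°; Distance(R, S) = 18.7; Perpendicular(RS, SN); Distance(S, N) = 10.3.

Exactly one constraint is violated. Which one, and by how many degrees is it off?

Perpendicular(RS, SN) — off by 5.90°.

L = (0.00, 0.00) ✓; LR at 5.100° ✓; |LR| = 48.00 ✓; ∠LRS = 90.10° ✓; |RS| = 18.70 ✓; ∠(RS, SN) = 84.10° ✗; |SN| = 10.30 ✓.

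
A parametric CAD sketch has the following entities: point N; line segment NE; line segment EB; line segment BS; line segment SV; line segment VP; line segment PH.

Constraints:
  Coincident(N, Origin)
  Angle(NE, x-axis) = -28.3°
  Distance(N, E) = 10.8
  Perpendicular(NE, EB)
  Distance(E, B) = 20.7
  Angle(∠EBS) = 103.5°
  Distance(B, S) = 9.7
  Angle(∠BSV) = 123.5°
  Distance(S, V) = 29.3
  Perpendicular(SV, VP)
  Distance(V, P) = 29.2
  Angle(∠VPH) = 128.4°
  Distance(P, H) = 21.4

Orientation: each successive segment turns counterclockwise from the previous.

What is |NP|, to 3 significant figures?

18.4

N is at the origin; NE runs at -28.3° with length 10.8, so E = (9.51, -5.12). NE is perpendicular to EB, so EB runs at 61.7°; with |EB| = 20.7, B = (19.3, 13.1). ∠EBS = 103.5° gives BS at 138° from the x-axis; with |BS| = 9.7, S = (12.1, 19.6). ∠BSV = 123.5° gives SV at -165° from the x-axis; with |SV| = 29.3, V = (-16.2, 12.1). The perpendicularity gives VP at right angles to SV, so VP runs at -75.3°; with |VP| = 29.2, P = (-8.84, -16.1). Then |NP| = |P − N| = 18.4.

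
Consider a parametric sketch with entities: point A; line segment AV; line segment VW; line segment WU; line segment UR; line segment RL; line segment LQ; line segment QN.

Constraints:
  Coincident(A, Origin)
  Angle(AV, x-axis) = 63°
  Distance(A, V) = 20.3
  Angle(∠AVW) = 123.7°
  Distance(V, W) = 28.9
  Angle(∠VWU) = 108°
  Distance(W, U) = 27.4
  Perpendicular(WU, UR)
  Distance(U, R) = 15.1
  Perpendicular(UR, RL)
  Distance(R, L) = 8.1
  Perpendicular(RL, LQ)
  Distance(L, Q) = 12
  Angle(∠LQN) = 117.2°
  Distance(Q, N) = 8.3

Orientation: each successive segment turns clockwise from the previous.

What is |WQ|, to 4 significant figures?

19.55

A is at the origin; AV runs at 63.0° with length 20.3, so V = (9.216, 18.09). ∠AVW = 123.7° gives VW at 6.700° from the x-axis; with |VW| = 28.9, W = (37.92, 21.46). ∠VWU = 108.0° gives WU at -65.30° from the x-axis; with |WU| = 27.4, U = (49.37, -3.434). The perpendicularity gives UR at right angles to WU, so UR runs at -155.3°; with |UR| = 15.1, R = (35.65, -9.744). The perpendicularity gives RL at right angles to UR, so RL runs at 114.7°; with |RL| = 8.1, L = (32.26, -2.385). The perpendicularity gives LQ at right angles to RL, so LQ runs at 24.70°; with |LQ| = 12.0, Q = (43.17, 2.630). Then |WQ| = |Q − W| = 19.55.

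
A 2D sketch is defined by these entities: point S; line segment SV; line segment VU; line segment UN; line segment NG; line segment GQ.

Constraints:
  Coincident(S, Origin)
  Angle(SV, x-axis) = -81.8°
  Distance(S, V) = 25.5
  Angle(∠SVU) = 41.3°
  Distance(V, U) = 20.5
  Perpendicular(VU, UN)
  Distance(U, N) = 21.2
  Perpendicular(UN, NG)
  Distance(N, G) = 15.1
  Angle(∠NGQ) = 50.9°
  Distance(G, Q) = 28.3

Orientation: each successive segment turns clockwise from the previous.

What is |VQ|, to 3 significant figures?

23.3

The perpendicularity gives NG at right angles to UN, so NG runs at -40.5°; with |NG| = 15.1, G = (13.3, -5.61). ∠NGQ = 50.9° gives GQ at -170° from the x-axis; with |GQ| = 28.3, Q = (-14.5, -10.7). Then |VQ| = |Q − V| = 23.3.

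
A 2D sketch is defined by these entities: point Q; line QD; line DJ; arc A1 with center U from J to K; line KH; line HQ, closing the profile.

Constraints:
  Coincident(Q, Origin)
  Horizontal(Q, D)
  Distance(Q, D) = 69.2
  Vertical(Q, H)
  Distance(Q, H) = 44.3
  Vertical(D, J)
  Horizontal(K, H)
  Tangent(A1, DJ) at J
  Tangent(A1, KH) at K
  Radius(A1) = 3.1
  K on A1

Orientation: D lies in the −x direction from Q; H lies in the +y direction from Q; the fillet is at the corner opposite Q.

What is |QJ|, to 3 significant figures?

80.5

The virtual corner opposite Q is at (-69.2, 44.3). A1 meets DJ tangentially, so UJ is at right angles to DJ and tangency of A1 to KH means the radius UK is perpendicular to KH, with radius 3.1, so the center U sits 3.1 in from both sides at U = (-66.1, 41.2). That places the tangent points at J = (-69.2, 41.2) on DJ and K = (-66.1, 44.3) on KH. Then |QJ| = |J − Q| = 80.5.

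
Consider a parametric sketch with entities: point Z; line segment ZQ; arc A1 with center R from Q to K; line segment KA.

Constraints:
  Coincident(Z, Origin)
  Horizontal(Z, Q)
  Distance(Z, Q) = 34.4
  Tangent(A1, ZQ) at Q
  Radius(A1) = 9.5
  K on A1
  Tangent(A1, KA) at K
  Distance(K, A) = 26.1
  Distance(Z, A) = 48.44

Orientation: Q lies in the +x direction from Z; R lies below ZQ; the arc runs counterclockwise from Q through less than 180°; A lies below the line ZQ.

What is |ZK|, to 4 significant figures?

27.74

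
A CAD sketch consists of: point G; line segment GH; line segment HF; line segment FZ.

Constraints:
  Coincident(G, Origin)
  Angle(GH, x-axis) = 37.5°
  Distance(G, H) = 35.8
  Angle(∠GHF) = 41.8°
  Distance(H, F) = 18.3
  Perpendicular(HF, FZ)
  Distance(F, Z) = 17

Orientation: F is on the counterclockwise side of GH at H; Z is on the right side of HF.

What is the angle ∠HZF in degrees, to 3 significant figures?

47.1°

G is at the origin; GH runs at 37.5° with length 35.8, so H = 35.8·(cos 37.5°, sin 37.5°) = (28.4, 21.8). ∠GHF = 41.8°, so HF runs at 37.5° + (180° − 41.8°) = 176° from the x-axis; with |HF| = 18.3, F = H + 18.3·(cos 176°, sin 176°) = (10.2, 23.2). The perpendicularity gives FZ at right angles to HF; with |FZ| = 17.0 on the right of HF, Z = F + 17.0·(0.0750, 0.997) = (11.4, 40.1). Then cos ∠HZF = ZH·ZF / (|ZH||ZF|), giving 47.1°.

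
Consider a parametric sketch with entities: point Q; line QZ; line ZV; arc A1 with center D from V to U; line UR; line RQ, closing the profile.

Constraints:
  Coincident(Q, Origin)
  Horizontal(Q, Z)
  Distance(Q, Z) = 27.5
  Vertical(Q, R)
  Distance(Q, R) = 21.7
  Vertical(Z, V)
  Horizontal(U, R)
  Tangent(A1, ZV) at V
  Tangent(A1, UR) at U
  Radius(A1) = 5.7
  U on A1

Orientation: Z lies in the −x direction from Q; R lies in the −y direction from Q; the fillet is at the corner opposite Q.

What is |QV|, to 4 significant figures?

31.82

Q is at the origin; QZ is horizontal with |QZ| = 27.5 and Z on the −x side, so Z = (-27.50, 0.000). Q and R share the same x with |QR| = 21.7 and R on the −y side, so R = (0.000, -21.70). The virtual corner opposite Q is at (-27.50, -21.70). Since A1 is tangent to ZV there, DV ⟂ ZV and since A1 is tangent to UR there, DU ⟂ UR, with radius 5.7, so the center D sits 5.7 in from both sides at D = (-21.80, -16.00). That places the tangent points at V = (-27.50, -16.00) on ZV and U = (-21.80, -21.70) on UR. Then |QV| = |V − Q| = 31.82.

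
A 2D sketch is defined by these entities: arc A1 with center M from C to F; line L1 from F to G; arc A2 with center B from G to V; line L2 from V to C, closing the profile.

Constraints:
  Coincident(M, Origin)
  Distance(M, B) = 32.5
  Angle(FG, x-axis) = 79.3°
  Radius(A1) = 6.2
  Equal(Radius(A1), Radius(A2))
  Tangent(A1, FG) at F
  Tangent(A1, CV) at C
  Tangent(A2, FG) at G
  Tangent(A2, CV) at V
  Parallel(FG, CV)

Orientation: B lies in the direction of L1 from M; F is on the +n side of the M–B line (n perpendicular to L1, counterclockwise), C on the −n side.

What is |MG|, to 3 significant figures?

33.1

The slot axis is L1's direction at 79.3°, so u = (cos 79.3°, sin 79.3°) = (0.186, 0.983) and n = (−sin 79.3°, cos 79.3°) = (-0.983, 0.186). M is at the origin and B lies 32.5 along u from M, so B = 32.5·u = (6.03, 31.9). Tangency of A1 to both parallel lines with radius 6.2 puts F and C at M ± 6.2·n: F = (-6.09, 1.15), C = (6.09, -1.15). Equal radii place G and V the same way about B: G = B + 6.2·n = (-0.0580, 33.1), V = B − 6.2·n = (12.1, 30.8). Then |MG| = |G − M| = 33.1.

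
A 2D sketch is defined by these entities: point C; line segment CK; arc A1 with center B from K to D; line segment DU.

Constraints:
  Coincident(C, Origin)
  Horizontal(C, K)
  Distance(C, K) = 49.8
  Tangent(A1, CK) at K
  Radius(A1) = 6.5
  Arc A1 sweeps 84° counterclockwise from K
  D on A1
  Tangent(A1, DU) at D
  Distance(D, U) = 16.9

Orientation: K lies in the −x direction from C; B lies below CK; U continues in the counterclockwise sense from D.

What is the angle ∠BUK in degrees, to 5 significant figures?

7.0487°

On A1, K sits at bearing 90° from B; an 84° counterclockwise sweep puts D at bearing 174°, so D = B + 6.5·(cos 174°, sin 174°) = (-56.264, -5.8206). A1 meets DU tangentially, so BD is at right angles to DU, so DU runs along (−sin 174°, cos 174°); with |DU| = 16.9, U = (-58.031, -22.628). Then cos ∠BUK = UB·UK / (|UB||UK|), giving 7.0487°.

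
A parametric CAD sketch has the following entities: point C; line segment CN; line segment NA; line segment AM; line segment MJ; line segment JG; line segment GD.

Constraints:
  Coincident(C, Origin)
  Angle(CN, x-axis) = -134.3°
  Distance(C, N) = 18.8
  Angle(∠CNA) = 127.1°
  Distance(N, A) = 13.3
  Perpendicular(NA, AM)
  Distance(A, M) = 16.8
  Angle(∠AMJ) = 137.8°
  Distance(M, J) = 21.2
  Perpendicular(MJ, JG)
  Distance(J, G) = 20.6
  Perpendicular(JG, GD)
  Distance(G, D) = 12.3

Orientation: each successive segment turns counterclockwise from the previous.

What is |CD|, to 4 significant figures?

6.415

C is at the origin; CN runs at -134.3° with length 18.8, so N = (-13.13, -13.46). ∠CNA = 127.1° gives NA at -81.40° from the x-axis; with |NA| = 13.3, A = (-11.14, -26.61). The perpendicularity gives AM at right angles to NA, so AM runs at 8.600°; with |AM| = 16.8, M = (5.470, -24.09). ∠AMJ = 137.8° gives MJ at 50.80° from the x-axis; with |MJ| = 21.2, J = (18.87, -7.664). The perpendicularity gives JG at right angles to MJ, so JG runs at 140.8°; with |JG| = 20.6, G = (2.905, 5.355). The perpendicularity gives GD at right angles to JG, so GD runs at -129.2°; with |GD| = 12.3, D = (-4.869, -4.176). Then |CD| = |D − C| = 6.415.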